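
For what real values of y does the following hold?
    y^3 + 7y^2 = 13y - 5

y = -8.5826 or y = 0.5826 or y = 1

Rearrange: y^3 + 7y^2 - 13y + 5 = 0.
Possible rational roots are divisors of 5. Testing y = 1 gives 0, so (y - 1) is a factor.
Divide: y^3 + 7y^2 - 13y + 5 = (y - 1)(y^2 + 8y - 5).
Apply the quadratic formula to y^2 + 8y - 5 = 0: y = (-8 +/- sqrt(84))/2, i.e. y ~= 0.5826 or y ~= -8.5826.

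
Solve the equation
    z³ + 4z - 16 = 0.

Possible rational roots are divisors of -16. Testing z = 2 gives 0, so (z - 2) is a factor.
Divide: z³ + 4z - 16 = (z - 2)(z² + 2z + 8).
The quadratic z² + 2z + 8 has discriminant -28 < 0, so no further real roots.

z = 2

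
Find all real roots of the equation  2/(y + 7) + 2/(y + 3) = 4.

y = -6.5616 or y = -2.4384

Multiply both sides by (y + 7)(y + 3):
2(y + 3) + 2(y + 7) = 4(y + 7)(y + 3).
Expand and collect terms: 4y^2 + 36y + 64 = 0.
By the quadratic formula, y = (-36 +/- sqrt(272)) / 8, so y ~= -2.4384 or y ~= -6.5616.
Neither value makes a denominator zero (y != -7, y != -3), so both are valid.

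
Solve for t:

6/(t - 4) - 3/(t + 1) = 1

Multiply both sides by (t - 4)(t + 1):
6(t + 1) - 3(t - 4) = (t - 4)(t + 1).
Expand and collect terms: t^2 - 6t - 22 = 0.
By the quadratic formula, t = (6 +/- sqrt(124)) / 2, so t ~= 8.5678 or t ~= -2.5678.
Neither value makes a denominator zero (t != 4, t != -1), so both are valid.

t = -2.5678 or t = 8.5678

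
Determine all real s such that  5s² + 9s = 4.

s = -2.1689 or s = 0.3689

Rearrange to standard form: 5s² + 9s - 4 = 0.
Discriminant: (9)² − 4·5·(-4) = 161.
Quadratic formula: s = (-9 ± √161) / 10.
So s = -9/10 + √(161)/10 ≈ 0.3689 or s = -√(161)/10 - 9/10 ≈ -2.1689.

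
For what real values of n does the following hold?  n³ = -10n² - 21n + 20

n = -5.7016 or n = -5 or n = 0.7016

Rearrange: n³ + 10n² + 21n - 20 = 0.
Possible rational roots are divisors of -20. Testing n = -5 gives 0, so (n + 5) is a factor.
Divide: n³ + 10n² + 21n - 20 = (n + 5)(n² + 5n - 4).
Apply the quadratic formula to n² + 5n - 4 = 0: n = (-5 ± √41)/2, i.e. n ≈ 0.7016 or n ≈ -5.7016.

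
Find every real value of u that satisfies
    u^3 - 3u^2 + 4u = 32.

Rearrange: u^3 - 3u^2 + 4u - 32 = 0.
Possible rational roots are divisors of -32. Testing u = 4 gives 0, so (u - 4) is a factor.
Divide: u^3 - 3u^2 + 4u - 32 = (u - 4)(u^2 + u + 8).
The quadratic u^2 + u + 8 has discriminant -31 < 0, so no further real roots.

u = 4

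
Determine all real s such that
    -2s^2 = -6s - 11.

s = -1.2839 or s = 4.2839

Rearrange to standard form: -2s^2 + 6s + 11 = 0.
Discriminant: (6)^2 - 4*(-2)*11 = 124.
Quadratic formula: s = (-6 +/- sqrt(124)) / (-4).
So s = 3/2 - sqrt(31)/2 ~= -1.2839 or s = 3/2 + sqrt(31)/2 ~= 4.2839.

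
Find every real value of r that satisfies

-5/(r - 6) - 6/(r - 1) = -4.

Multiply both sides by (r - 6)(r - 1):
-5(r - 1) - 6(r - 6) = -4(r - 6)(r - 1).
Expand and collect terms: -4r^2 + 39r - 65 = 0.
By the quadratic formula, r = (-39 +/- sqrt(481)) / -8, so r ~= 2.1335 or r ~= 7.6165.
Neither value makes a denominator zero (r != 6, r != 1), so both are valid.

r = 2.1335 or r = 7.6165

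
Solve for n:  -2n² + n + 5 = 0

Discriminant: (1)² − 4·(-2)·5 = 41.
Quadratic formula: n = (-1 ± √41) / (-4).
So n = 1/4 - √(41)/4 ≈ -1.3508 or n = 1/4 + √(41)/4 ≈ 1.8508.

n = -1.3508 or n = 1.8508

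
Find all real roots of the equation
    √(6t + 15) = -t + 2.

t = -1

Square both sides: 6t + 15 = (-t + 2)².
Expand and rearrange: t² - 10t - 11 = 0.
Solving gives t = 11 or t = -1.
Check each candidate in the original equation:
  t = 11: √(81) = 9, while -t + 2 = -9 — extraneous.
  t = -1: √(9) = 3, while -t + 2 = 3 — valid.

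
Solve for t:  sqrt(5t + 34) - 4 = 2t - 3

Isolate the radical: sqrt(5t + 34) = 2t + 1.
Square both sides: 5t + 34 = (2t + 1)^2.
Expand and rearrange: 4t^2 - t - 33 = 0.
Solving gives t = 3 or t = -2.75.
Check each candidate in the original equation:
  t = 3: sqrt(49) = 7, while 2t + 1 = 7 — valid.
  t = -2.75: sqrt(20.25) = 4.5, while 2t + 1 = -4.5 — extraneous.

t = 3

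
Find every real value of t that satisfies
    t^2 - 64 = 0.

Factor: (t + 8)(t - 8) = 0.
So t = -8 or t = 8.

t = -8 or t = 8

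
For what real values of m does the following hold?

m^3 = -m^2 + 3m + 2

m = -2 or m = -0.618 or m = 1.618

Rearrange: m^3 + m^2 - 3m - 2 = 0.
Possible rational roots are divisors of -2. Testing m = -2 gives 0, so (m + 2) is a factor.
Divide: m^3 + m^2 - 3m - 2 = (m + 2)(m^2 - m - 1).
Apply the quadratic formula to m^2 - m - 1 = 0: m = (1 +/- sqrt(5))/2, i.e. m ~= 1.618 or m ~= -0.618.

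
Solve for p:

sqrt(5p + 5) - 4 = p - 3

Isolate the radical: sqrt(5p + 5) = p + 1.
Square both sides: 5p + 5 = (p + 1)^2.
Expand and rearrange: p^2 - 3p - 4 = 0.
Solving gives p = 4 or p = -1.
Check each candidate in the original equation:
  p = 4: sqrt(25) = 5, while p + 1 = 5 — valid.
  p = -1: sqrt(0) = 0, while p + 1 = 0 — valid.

p = -1 or p = 4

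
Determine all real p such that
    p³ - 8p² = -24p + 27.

Rearrange: p³ - 8p² + 24p - 27 = 0.
Possible rational roots are divisors of -27. Testing p = 3 gives 0, so (p - 3) is a factor.
Divide: p³ - 8p² + 24p - 27 = (p - 3)(p² - 5p + 9).
The quadratic p² - 5p + 9 has discriminant -11 < 0, so no further real roots.

p = 3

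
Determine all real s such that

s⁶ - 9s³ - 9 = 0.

s = -0.9685 or s = 2.1478

Let u = s³. The equation becomes u² - 9u - 9 = 0.
By the quadratic formula, u = 9/2 + 3·√(13)/2 or u = 9/2 - 3·√(13)/2.
s³ = 9/2 + 3·√(13)/2 gives s = ∛(9/2 + 3·√(13)/2) ≈ 2.1478.
s³ = 9/2 - 3·√(13)/2 gives s = -∛(-9/2 + 3·√(13)/2) ≈ -0.9685.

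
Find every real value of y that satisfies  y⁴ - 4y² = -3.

y = -1.7321 or y = -1 or y = 1 or y = 1.7321

Let u = y². The equation becomes u² - 4u + 3 = 0.
Factor: (u - 1)(u - 3) = 0, so u = 1 or u = 3.
y² = 1 gives y = ±1.
y² = 3 gives y = ±√(3) ≈ ±1.7321.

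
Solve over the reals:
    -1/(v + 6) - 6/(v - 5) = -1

Multiply both sides by (v + 6)(v - 5):
-(v - 5) - 6(v + 6) = -(v + 6)(v - 5).
Expand and collect terms: -v² + 6v + 61 = 0.
By the quadratic formula, v = (-6 ± √280) / -2, so v ≈ -5.3666 or v ≈ 11.3666.
Neither value makes a denominator zero (v ≠ -6, v ≠ 5), so both are valid.

v = -5.3666 or v = 11.3666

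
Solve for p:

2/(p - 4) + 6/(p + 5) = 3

Multiply both sides by (p - 4)(p + 5):
2(p + 5) + 6(p - 4) = 3(p - 4)(p + 5).
Expand and collect terms: 3p^2 - 5p - 46 = 0.
By the quadratic formula, p = (5 +/- sqrt(577)) / 6, so p ~= 4.8368 or p ~= -3.1701.
Neither value makes a denominator zero (p != 4, p != -5), so both are valid.

p = -3.1701 or p = 4.8368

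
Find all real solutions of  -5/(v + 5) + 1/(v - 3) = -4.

Multiply both sides by (v + 5)(v - 3):
-5(v - 3) + (v + 5) = -4(v + 5)(v - 3).
Expand and collect terms: -4v^2 - 4v + 40 = 0.
By the quadratic formula, v = (4 +/- sqrt(656)) / -8, so v ~= -3.7016 or v ~= 2.7016.
Neither value makes a denominator zero (v != -5, v != 3), so both are valid.

v = -3.7016 or v = 2.7016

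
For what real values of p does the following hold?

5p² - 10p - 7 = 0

p = -0.5492 or p = 2.5492

Discriminant: (-10)² − 4·5·(-7) = 240.
Quadratic formula: p = (10 ± √240) / 10.
So p = 1 + 2·√(15)/5 ≈ 2.5492 or p = 1 - 2·√(15)/5 ≈ -0.5492.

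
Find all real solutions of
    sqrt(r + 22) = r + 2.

Square both sides: r + 22 = (r + 2)^2.
Expand and rearrange: r^2 + 3r - 18 = 0.
Solving gives r = 3 or r = -6.
Check each candidate in the original equation:
  r = 3: sqrt(25) = 5, while r + 2 = 5 — valid.
  r = -6: sqrt(16) = 4, while r + 2 = -4 — extraneous.

r = 3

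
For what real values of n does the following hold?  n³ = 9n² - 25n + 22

Rearrange: n³ - 9n² + 25n - 22 = 0.
Possible rational roots are divisors of -22. Testing n = 2 gives 0, so (n - 2) is a factor.
Divide: n³ - 9n² + 25n - 22 = (n - 2)(n² - 7n + 11).
Apply the quadratic formula to n² - 7n + 11 = 0: n = (7 ± √5)/2, i.e. n ≈ 4.618 or n ≈ 2.382.

n = 2 or n = 2.382 or n = 4.618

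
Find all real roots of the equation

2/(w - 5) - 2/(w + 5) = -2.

w = -3.873 or w = 3.873

Multiply both sides by (w - 5)(w + 5):
2(w + 5) - 2(w - 5) = -2(w - 5)(w + 5).
Expand and collect terms: -2w² + 30 = 0.
By the quadratic formula, w = (0 ± √240) / -4, so w ≈ -3.873 or w ≈ 3.873.
Neither value makes a denominator zero (w ≠ 5, w ≠ -5), so both are valid.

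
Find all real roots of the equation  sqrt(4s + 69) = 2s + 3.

s = 3

Square both sides: 4s + 69 = (2s + 3)^2.
Expand and rearrange: 4s^2 + 8s - 60 = 0.
Solving gives s = 3 or s = -5.
Check each candidate in the original equation:
  s = 3: sqrt(81) = 9, while 2s + 3 = 9 — valid.
  s = -5: sqrt(49) = 7, while 2s + 3 = -7 — extraneous.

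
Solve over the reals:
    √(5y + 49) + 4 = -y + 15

Isolate the radical: √(5y + 49) = -y + 11.
Square both sides: 5y + 49 = (-y + 11)².
Expand and rearrange: y² - 27y + 72 = 0.
Solving gives y = 24 or y = 3.
Check each candidate in the original equation:
  y = 24: √(169) = 13, while -y + 11 = -13 — extraneous.
  y = 3: √(64) = 8, while -y + 11 = 8 — valid.

y = 3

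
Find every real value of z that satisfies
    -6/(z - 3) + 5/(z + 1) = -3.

Multiply both sides by (z - 3)(z + 1):
-6(z + 1) + 5(z - 3) = -3(z - 3)(z + 1).
Expand and collect terms: -3z² + 7z + 30 = 0.
By the quadratic formula, z = (-7 ± √409) / -6, so z ≈ -2.204 or z ≈ 4.5373.
Neither value makes a denominator zero (z ≠ 3, z ≠ -1), so both are valid.

z = -2.204 or z = 4.5373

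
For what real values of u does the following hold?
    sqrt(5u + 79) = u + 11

Square both sides: 5u + 79 = (u + 11)^2.
Expand and rearrange: u^2 + 17u + 42 = 0.
Solving gives u = -3 or u = -14.
Check each candidate in the original equation:
  u = -3: sqrt(64) = 8, while u + 11 = 8 — valid.
  u = -14: sqrt(9) = 3, while u + 11 = -3 — extraneous.

u = -3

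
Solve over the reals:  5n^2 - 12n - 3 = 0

n = -0.2283 or n = 2.6283

Discriminant: (-12)^2 - 4*5*(-3) = 204.
Quadratic formula: n = (12 +/- sqrt(204)) / 10.
So n = 6/5 + sqrt(51)/5 ~= 2.6283 or n = 6/5 - sqrt(51)/5 ~= -0.2283.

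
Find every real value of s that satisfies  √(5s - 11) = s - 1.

Square both sides: 5s - 11 = (s - 1)².
Expand and rearrange: s² - 7s + 12 = 0.
Solving gives s = 4 or s = 3.
Check each candidate in the original equation:
  s = 4: √(9) = 3, while s - 1 = 3 — valid.
  s = 3: √(4) = 2, while s - 1 = 2 — valid.

s = 3 or s = 4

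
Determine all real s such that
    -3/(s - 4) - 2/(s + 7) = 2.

Multiply both sides by (s - 4)(s + 7):
-3(s + 7) - 2(s - 4) = 2(s - 4)(s + 7).
Expand and collect terms: 2s^2 + 11s - 43 = 0.
By the quadratic formula, s = (-11 +/- sqrt(465)) / 4, so s ~= 2.641 or s ~= -8.141.
Neither value makes a denominator zero (s != 4, s != -7), so both are valid.

s = -8.141 or s = 2.641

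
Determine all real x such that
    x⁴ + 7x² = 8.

x = -1 or x = 1

Let u = x². The equation becomes u² + 7u - 8 = 0.
Factor: (u - 1)(u + 8) = 0, so u = 1 or u = -8.
x² = 1 gives x = ±1.
x² = -8 < 0 has no real solution.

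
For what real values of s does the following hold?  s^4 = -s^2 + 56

s = -2.6458 or s = 2.6458

Let u = s^2. The equation becomes u^2 + u - 56 = 0.
Factor: (u - 7)(u + 8) = 0, so u = 7 or u = -8.
s^2 = 7 gives s = +/-sqrt(7) ~= +/-2.6458.
s^2 = -8 < 0 has no real solution.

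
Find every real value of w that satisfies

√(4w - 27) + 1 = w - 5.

Isolate the radical: √(4w - 27) = w - 6.
Square both sides: 4w - 27 = (w - 6)².
Expand and rearrange: w² - 16w + 63 = 0.
Solving gives w = 9 or w = 7.
Check each candidate in the original equation:
  w = 9: √(9) = 3, while w - 6 = 3 — valid.
  w = 7: √(1) = 1, while w - 6 = 1 — valid.

w = 7 or w = 9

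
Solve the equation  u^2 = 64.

u = -8 or u = 8

Bring every term to one side: u^2 - 64 = 0.
Factor: (u + 8)(u - 8) = 0.
So u = -8 or u = 8.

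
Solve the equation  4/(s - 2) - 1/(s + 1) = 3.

Multiply both sides by (s - 2)(s + 1):
4(s + 1) - (s - 2) = 3(s - 2)(s + 1).
Expand and collect terms: 3s² - 6s - 12 = 0.
By the quadratic formula, s = (6 ± √180) / 6, so s ≈ 3.2361 or s ≈ -1.2361.
Neither value makes a denominator zero (s ≠ 2, s ≠ -1), so both are valid.

s = -1.2361 or s = 3.2361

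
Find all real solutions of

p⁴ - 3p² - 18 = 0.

p = -2.4495 or p = 2.4495

Let u = p². The equation becomes u² - 3u - 18 = 0.
Factor: (u - 6)(u + 3) = 0, so u = 6 or u = -3.
p² = 6 gives p = ±√(6) ≈ ±2.4495.
p² = -3 < 0 has no real solution.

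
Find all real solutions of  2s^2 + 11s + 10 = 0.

s = -4.3508 or s = -1.1492

Discriminant: (11)^2 - 4*2*10 = 41.
Quadratic formula: s = (-11 +/- sqrt(41)) / 4.
So s = -11/4 + sqrt(41)/4 ~= -1.1492 or s = -11/4 - sqrt(41)/4 ~= -4.3508.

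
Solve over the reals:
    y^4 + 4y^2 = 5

Let u = y^2. The equation becomes u^2 + 4u - 5 = 0.
Factor: (u - 1)(u + 5) = 0, so u = 1 or u = -5.
y^2 = 1 gives y = +/-1.
y^2 = -5 < 0 has no real solution.

y = -1 or y = 1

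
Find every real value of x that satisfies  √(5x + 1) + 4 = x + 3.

x = 7

Isolate the radical: √(5x + 1) = x - 1.
Square both sides: 5x + 1 = (x - 1)².
Expand and rearrange: x² - 7x = 0.
Solving gives x = 7 or x = 0.
Check each candidate in the original equation:
  x = 7: √(36) = 6, while x - 1 = 6 — valid.
  x = 0: √(1) = 1, while x - 1 = -1 — extraneous.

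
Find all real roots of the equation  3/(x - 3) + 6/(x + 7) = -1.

Multiply both sides by (x - 3)(x + 7):
3(x + 7) + 6(x - 3) = -(x - 3)(x + 7).
Expand and collect terms: -x^2 - 13x + 18 = 0.
By the quadratic formula, x = (13 +/- sqrt(241)) / -2, so x ~= -14.2621 or x ~= 1.2621.
Neither value makes a denominator zero (x != 3, x != -7), so both are valid.

x = -14.2621 or x = 1.2621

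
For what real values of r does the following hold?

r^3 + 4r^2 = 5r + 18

r = -4.1623 or r = -2 or r = 2.1623

Rearrange: r^3 + 4r^2 - 5r - 18 = 0.
Possible rational roots are divisors of -18. Testing r = -2 gives 0, so (r + 2) is a factor.
Divide: r^3 + 4r^2 - 5r - 18 = (r + 2)(r^2 + 2r - 9).
Apply the quadratic formula to r^2 + 2r - 9 = 0: r = (-2 +/- sqrt(40))/2, i.e. r ~= 2.1623 or r ~= -4.1623.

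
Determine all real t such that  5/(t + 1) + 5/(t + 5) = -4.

t = -6.6085 or t = -1.8915

Multiply both sides by (t + 1)(t + 5):
5(t + 5) + 5(t + 1) = -4(t + 1)(t + 5).
Expand and collect terms: -4t² - 34t - 50 = 0.
By the quadratic formula, t = (34 ± √356) / -8, so t ≈ -6.6085 or t ≈ -1.8915.
Neither value makes a denominator zero (t ≠ -1, t ≠ -5), so both are valid.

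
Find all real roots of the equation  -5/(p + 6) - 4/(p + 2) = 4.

p = -7.5262 or p = -2.7238

Multiply both sides by (p + 6)(p + 2):
-5(p + 2) - 4(p + 6) = 4(p + 6)(p + 2).
Expand and collect terms: 4p² + 41p + 82 = 0.
By the quadratic formula, p = (-41 ± √369) / 8, so p ≈ -2.7238 or p ≈ -7.5262.
Neither value makes a denominator zero (p ≠ -6, p ≠ -2), so both are valid.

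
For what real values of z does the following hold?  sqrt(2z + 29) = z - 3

Square both sides: 2z + 29 = (z - 3)^2.
Expand and rearrange: z^2 - 8z - 20 = 0.
Solving gives z = 10 or z = -2.
Check each candidate in the original equation:
  z = 10: sqrt(49) = 7, while z - 3 = 7 — valid.
  z = -2: sqrt(25) = 5, while z - 3 = -5 — extraneous.

z = 10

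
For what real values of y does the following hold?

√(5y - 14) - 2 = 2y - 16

y = 10

Isolate the radical: √(5y - 14) = 2y - 14.
Square both sides: 5y - 14 = (2y - 14)².
Expand and rearrange: 4y² - 61y + 210 = 0.
Solving gives y = 10 or y = 5.25.
Check each candidate in the original equation:
  y = 10: √(36) = 6, while 2y - 14 = 6 — valid.
  y = 5.25: √(12.25) = 3.5, while 2y - 14 = -3.5 — extraneous.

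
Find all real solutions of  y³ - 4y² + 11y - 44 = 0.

y = 4

Possible rational roots are divisors of -44. Testing y = 4 gives 0, so (y - 4) is a factor.
Divide: y³ - 4y² + 11y - 44 = (y - 4)(y² + 11).
The quadratic y² + 11 has discriminant -44 < 0, so no further real roots.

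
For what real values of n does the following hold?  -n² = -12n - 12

Rearrange to standard form: -n² + 12n + 12 = 0.
Discriminant: (12)² − 4·(-1)·12 = 192.
Quadratic formula: n = (-12 ± √192) / (-2).
So n = 6 - 4·√(3) ≈ -0.9282 or n = 6 + 4·√(3) ≈ 12.9282.

n = -0.9282 or n = 12.9282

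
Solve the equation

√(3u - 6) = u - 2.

u = 2 or u = 5

Square both sides: 3u - 6 = (u - 2)².
Expand and rearrange: u² - 7u + 10 = 0.
Solving gives u = 5 or u = 2.
Check each candidate in the original equation:
  u = 5: √(9) = 3, while u - 2 = 3 — valid.
  u = 2: √(0) = 0, while u - 2 = 0 — valid.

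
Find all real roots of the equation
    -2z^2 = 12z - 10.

Rearrange to standard form: -2z^2 - 12z + 10 = 0.
Discriminant: (-12)^2 - 4*(-2)*10 = 224.
Quadratic formula: z = (12 +/- sqrt(224)) / (-4).
So z = -sqrt(14) - 3 ~= -6.7417 or z = -3 + sqrt(14) ~= 0.7417.

z = -6.7417 or z = 0.7417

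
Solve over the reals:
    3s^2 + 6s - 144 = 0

s = -8 or s = 6

Factor: 3(s - 6)(s + 8) = 0.
So s = 6 or s = -8.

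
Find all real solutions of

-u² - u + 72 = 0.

u = -9 or u = 8

Factor: -1(u + 9)(u - 8) = 0.
So u = -9 or u = 8.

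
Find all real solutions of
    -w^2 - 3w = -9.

Rearrange to standard form: -w^2 - 3w + 9 = 0.
Discriminant: (-3)^2 - 4*(-1)*9 = 45.
Quadratic formula: w = (3 +/- sqrt(45)) / (-2).
So w = -3*sqrt(5)/2 - 3/2 ~= -4.8541 or w = -3/2 + 3*sqrt(5)/2 ~= 1.8541.

w = -4.8541 or w = 1.8541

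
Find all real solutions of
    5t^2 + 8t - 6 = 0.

t = -2.1565 or t = 0.5565

Discriminant: (8)^2 - 4*5*(-6) = 184.
Quadratic formula: t = (-8 +/- sqrt(184)) / 10.
So t = -4/5 + sqrt(46)/5 ~= 0.5565 or t = -sqrt(46)/5 - 4/5 ~= -2.1565.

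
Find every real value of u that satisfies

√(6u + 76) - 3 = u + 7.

Isolate the radical: √(6u + 76) = u + 10.
Square both sides: 6u + 76 = (u + 10)².
Expand and rearrange: u² + 14u + 24 = 0.
Solving gives u = -2 or u = -12.
Check each candidate in the original equation:
  u = -2: √(64) = 8, while u + 10 = 8 — valid.
  u = -12: √(4) = 2, while u + 10 = -2 — extraneous.

u = -2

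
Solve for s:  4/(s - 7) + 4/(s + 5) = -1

s = -10.2111 or s = 4.2111

Multiply both sides by (s - 7)(s + 5):
4(s + 5) + 4(s - 7) = -(s - 7)(s + 5).
Expand and collect terms: -s² - 6s + 43 = 0.
By the quadratic formula, s = (6 ± √208) / -2, so s ≈ -10.2111 or s ≈ 4.2111.
Neither value makes a denominator zero (s ≠ 7, s ≠ -5), so both are valid.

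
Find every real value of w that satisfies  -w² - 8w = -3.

w = -8.3589 or w = 0.3589

Rearrange to standard form: -w² - 8w + 3 = 0.
Discriminant: (-8)² − 4·(-1)·3 = 76.
Quadratic formula: w = (8 ± √76) / (-2).
So w = -√(19) - 4 ≈ -8.3589 or w = -4 + √(19) ≈ 0.3589.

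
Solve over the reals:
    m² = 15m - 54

m = 6 or m = 9

Bring every term to one side: m² - 15m + 54 = 0.
Factor: (m - 6)(m - 9) = 0.
So m = 6 or m = 9.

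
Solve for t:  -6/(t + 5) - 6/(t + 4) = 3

Multiply both sides by (t + 5)(t + 4):
-6(t + 4) - 6(t + 5) = 3(t + 5)(t + 4).
Expand and collect terms: 3t² + 39t + 114 = 0.
By the quadratic formula, t = (-39 ± √153) / 6, so t ≈ -4.4384 or t ≈ -8.5616.
Neither value makes a denominator zero (t ≠ -5, t ≠ -4), so both are valid.

t = -8.5616 or t = -4.4384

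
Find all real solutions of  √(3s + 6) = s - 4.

Square both sides: 3s + 6 = (s - 4)².
Expand and rearrange: s² - 11s + 10 = 0.
Solving gives s = 10 or s = 1.
Check each candidate in the original equation:
  s = 10: √(36) = 6, while s - 4 = 6 — valid.
  s = 1: √(9) = 3, while s - 4 = -3 — extraneous.

s = 10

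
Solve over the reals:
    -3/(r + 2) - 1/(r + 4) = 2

r = -5 or r = -3

Multiply both sides by (r + 2)(r + 4):
-3(r + 4) - (r + 2) = 2(r + 2)(r + 4).
Expand and collect terms: 2r² + 16r + 30 = 0.
Factor or apply the quadratic formula: r = -3 or r = -5.
Neither value makes a denominator zero (r ≠ -2, r ≠ -4), so both are valid.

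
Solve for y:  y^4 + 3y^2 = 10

Let u = y^2. The equation becomes u^2 + 3u - 10 = 0.
Factor: (u - 2)(u + 5) = 0, so u = 2 or u = -5.
y^2 = 2 gives y = +/-sqrt(2) ~= +/-1.4142.
y^2 = -5 < 0 has no real solution.

y = -1.4142 or y = 1.4142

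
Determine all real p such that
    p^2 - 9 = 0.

p = -3 or p = 3

Factor: (p + 3)(p - 3) = 0.
So p = -3 or p = 3.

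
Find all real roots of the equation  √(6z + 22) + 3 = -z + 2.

Isolate the radical: √(6z + 22) = -z - 1.
Square both sides: 6z + 22 = (-z - 1)².
Expand and rearrange: z² - 4z - 21 = 0.
Solving gives z = 7 or z = -3.
Check each candidate in the original equation:
  z = 7: √(64) = 8, while -z - 1 = -8 — extraneous.
  z = -3: √(4) = 2, while -z - 1 = 2 — valid.

z = -3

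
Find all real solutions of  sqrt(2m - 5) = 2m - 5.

m = 2.5 or m = 3

Square both sides: 2m - 5 = (2m - 5)^2.
Expand and rearrange: 4m^2 - 22m + 30 = 0.
Solving gives m = 3 or m = 2.5.
Check each candidate in the original equation:
  m = 3: sqrt(1) = 1, while 2m - 5 = 1 — valid.
  m = 2.5: sqrt(0) = 0, while 2m - 5 = 0 — valid.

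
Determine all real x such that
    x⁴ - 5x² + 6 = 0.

x = -1.7321 or x = -1.4142 or x = 1.4142 or x = 1.7321

Let u = x². The equation becomes u² - 5u + 6 = 0.
Factor: (u - 3)(u - 2) = 0, so u = 3 or u = 2.
x² = 3 gives x = ±√(3) ≈ ±1.7321.
x² = 2 gives x = ±√(2) ≈ ±1.4142.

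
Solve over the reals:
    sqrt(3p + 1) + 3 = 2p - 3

p = 5

Isolate the radical: sqrt(3p + 1) = 2p - 6.
Square both sides: 3p + 1 = (2p - 6)^2.
Expand and rearrange: 4p^2 - 27p + 35 = 0.
Solving gives p = 5 or p = 1.75.
Check each candidate in the original equation:
  p = 5: sqrt(16) = 4, while 2p - 6 = 4 — valid.
  p = 1.75: sqrt(6.25) = 2.5, while 2p - 6 = -2.5 — extraneous.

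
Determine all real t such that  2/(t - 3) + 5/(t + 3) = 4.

t = -1.8665 or t = 3.6165

Multiply both sides by (t - 3)(t + 3):
2(t + 3) + 5(t - 3) = 4(t - 3)(t + 3).
Expand and collect terms: 4t^2 - 7t - 27 = 0.
By the quadratic formula, t = (7 +/- sqrt(481)) / 8, so t ~= 3.6165 or t ~= -1.8665.
Neither value makes a denominator zero (t != 3, t != -3), so both are valid.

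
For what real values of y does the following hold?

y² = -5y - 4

Bring every term to one side: y² + 5y + 4 = 0.
Factor: (y + 1)(y + 4) = 0.
So y = -1 or y = -4.

y = -4 or y = -1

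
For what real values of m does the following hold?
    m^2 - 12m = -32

Bring every term to one side: m^2 - 12m + 32 = 0.
Factor: (m - 8)(m - 4) = 0.
So m = 8 or m = 4.

m = 4 or m = 8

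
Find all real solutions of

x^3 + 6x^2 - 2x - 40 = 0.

Possible rational roots are divisors of -40. Testing x = -4 gives 0, so (x + 4) is a factor.
Divide: x^3 + 6x^2 - 2x - 40 = (x + 4)(x^2 + 2x - 10).
Apply the quadratic formula to x^2 + 2x - 10 = 0: x = (-2 +/- sqrt(44))/2, i.e. x ~= 2.3166 or x ~= -4.3166.

x = -4.3166 or x = -4 or x = 2.3166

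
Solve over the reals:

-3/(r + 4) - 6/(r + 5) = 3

Multiply both sides by (r + 4)(r + 5):
-3(r + 5) - 6(r + 4) = 3(r + 4)(r + 5).
Expand and collect terms: 3r^2 + 36r + 99 = 0.
By the quadratic formula, r = (-36 +/- sqrt(108)) / 6, so r ~= -4.2679 or r ~= -7.7321.
Neither value makes a denominator zero (r != -4, r != -5), so both are valid.

r = -7.7321 or r = -4.2679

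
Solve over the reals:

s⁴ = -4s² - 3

Let u = s². The equation becomes u² + 4u + 3 = 0.
Factor: (u + 1)(u + 3) = 0, so u = -1 or u = -3.
s² = -1 < 0 has no real solution.
s² = -3 < 0 has no real solution.

No real solutions.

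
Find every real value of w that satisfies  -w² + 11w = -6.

Rearrange to standard form: -w² + 11w + 6 = 0.
Discriminant: (11)² − 4·(-1)·6 = 145.
Quadratic formula: w = (-11 ± √145) / (-2).
So w = 11/2 - √(145)/2 ≈ -0.5208 or w = 11/2 + √(145)/2 ≈ 11.5208.

w = -0.5208 or w = 11.5208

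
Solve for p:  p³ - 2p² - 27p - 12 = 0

Possible rational roots are divisors of -12. Testing p = -4 gives 0, so (p + 4) is a factor.
Divide: p³ - 2p² - 27p - 12 = (p + 4)(p² - 6p - 3).
Apply the quadratic formula to p² - 6p - 3 = 0: p = (6 ± √48)/2, i.e. p ≈ 6.4641 or p ≈ -0.4641.

p = -4 or p = -0.4641 or p = 6.4641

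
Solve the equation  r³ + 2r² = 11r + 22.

Rearrange: r³ + 2r² - 11r - 22 = 0.
Possible rational roots are divisors of -22. Testing r = -2 gives 0, so (r + 2) is a factor.
Divide: r³ + 2r² - 11r - 22 = (r + 2)(r² - 11).
Apply the quadratic formula to r² - 11 = 0: r = (0 ± √44)/2, i.e. r ≈ 3.3166 or r ≈ -3.3166.

r = -3.3166 or r = -2 or r = 3.3166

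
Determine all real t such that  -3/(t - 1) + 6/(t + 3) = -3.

Multiply both sides by (t - 1)(t + 3):
-3(t + 3) + 6(t - 1) = -3(t - 1)(t + 3).
Expand and collect terms: -3t^2 - 9t + 24 = 0.
By the quadratic formula, t = (9 +/- sqrt(369)) / -6, so t ~= -4.7016 or t ~= 1.7016.
Neither value makes a denominator zero (t != 1, t != -3), so both are valid.

t = -4.7016 or t = 1.7016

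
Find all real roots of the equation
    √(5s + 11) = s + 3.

s = -2 or s = 1

Square both sides: 5s + 11 = (s + 3)².
Expand and rearrange: s² + s - 2 = 0.
Solving gives s = 1 or s = -2.
Check each candidate in the original equation:
  s = 1: √(16) = 4, while s + 3 = 4 — valid.
  s = -2: √(1) = 1, while s + 3 = 1 — valid.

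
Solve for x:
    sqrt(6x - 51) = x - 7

x = 10

Square both sides: 6x - 51 = (x - 7)^2.
Expand and rearrange: x^2 - 20x + 100 = 0.
This gives the repeated root x = 10.
Check in the original equation:
  x = 10: sqrt(9) = 3, while x - 7 = 3 — valid.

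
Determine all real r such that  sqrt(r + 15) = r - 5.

r = 10

Square both sides: r + 15 = (r - 5)^2.
Expand and rearrange: r^2 - 11r + 10 = 0.
Solving gives r = 10 or r = 1.
Check each candidate in the original equation:
  r = 10: sqrt(25) = 5, while r - 5 = 5 — valid.
  r = 1: sqrt(16) = 4, while r - 5 = -4 — extraneous.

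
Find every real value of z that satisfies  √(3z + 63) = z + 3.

Square both sides: 3z + 63 = (z + 3)².
Expand and rearrange: z² + 3z - 54 = 0.
Solving gives z = 6 or z = -9.
Check each candidate in the original equation:
  z = 6: √(81) = 9, while z + 3 = 9 — valid.
  z = -9: √(36) = 6, while z + 3 = -6 — extraneous.

z = 6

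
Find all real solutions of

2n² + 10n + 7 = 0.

n = -4.1583 or n = -0.8417

Discriminant: (10)² − 4·2·7 = 44.
Quadratic formula: n = (-10 ± √44) / 4.
So n = -5/2 + √(11)/2 ≈ -0.8417 or n = -5/2 - √(11)/2 ≈ -4.1583.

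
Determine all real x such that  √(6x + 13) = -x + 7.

Square both sides: 6x + 13 = (-x + 7)².
Expand and rearrange: x² - 20x + 36 = 0.
Solving gives x = 18 or x = 2.
Check each candidate in the original equation:
  x = 18: √(121) = 11, while -x + 7 = -11 — extraneous.
  x = 2: √(25) = 5, while -x + 7 = 5 — valid.

x = 2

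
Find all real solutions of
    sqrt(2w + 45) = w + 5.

w = 2

Square both sides: 2w + 45 = (w + 5)^2.
Expand and rearrange: w^2 + 8w - 20 = 0.
Solving gives w = 2 or w = -10.
Check each candidate in the original equation:
  w = 2: sqrt(49) = 7, while w + 5 = 7 — valid.
  w = -10: sqrt(25) = 5, while w + 5 = -5 — extraneous.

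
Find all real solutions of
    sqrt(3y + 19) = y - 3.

y = 10

Square both sides: 3y + 19 = (y - 3)^2.
Expand and rearrange: y^2 - 9y - 10 = 0.
Solving gives y = 10 or y = -1.
Check each candidate in the original equation:
  y = 10: sqrt(49) = 7, while y - 3 = 7 — valid.
  y = -1: sqrt(16) = 4, while y - 3 = -4 — extraneous.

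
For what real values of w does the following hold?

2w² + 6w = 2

Rearrange to standard form: 2w² + 6w - 2 = 0.
Discriminant: (6)² − 4·2·(-2) = 52.
Quadratic formula: w = (-6 ± √52) / 4.
So w = -3/2 + √(13)/2 ≈ 0.3028 or w = -√(13)/2 - 3/2 ≈ -3.3028.

w = -3.3028 or w = 0.3028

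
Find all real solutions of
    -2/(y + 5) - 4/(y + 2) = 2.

y = -6.7321 or y = -3.2679

Multiply both sides by (y + 5)(y + 2):
-2(y + 2) - 4(y + 5) = 2(y + 5)(y + 2).
Expand and collect terms: 2y² + 20y + 44 = 0.
By the quadratic formula, y = (-20 ± √48) / 4, so y ≈ -3.2679 or y ≈ -6.7321.
Neither value makes a denominator zero (y ≠ -5, y ≠ -2), so both are valid.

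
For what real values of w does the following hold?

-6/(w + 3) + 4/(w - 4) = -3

Multiply both sides by (w + 3)(w - 4):
-6(w - 4) + 4(w + 3) = -3(w + 3)(w - 4).
Expand and collect terms: -3w^2 + 5w = 0.
Factor or apply the quadratic formula: w = 0 or w = 1.6667.
Neither value makes a denominator zero (w != -3, w != 4), so both are valid.

w = 0 or w = 1.6667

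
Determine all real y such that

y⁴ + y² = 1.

Let u = y². The equation becomes u² + u - 1 = 0.
By the quadratic formula, u = -1/2 + √(5)/2 or u = -√(5)/2 - 1/2.
y² = -1/2 + √(5)/2 gives y = ±√(-1/2 + √(5)/2) ≈ ±0.7862.
y² = -√(5)/2 - 1/2 < 0 has no real solution.

y = -0.7862 or y = 0.7862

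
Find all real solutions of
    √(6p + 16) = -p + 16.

p = 8

Square both sides: 6p + 16 = (-p + 16)².
Expand and rearrange: p² - 38p + 240 = 0.
Solving gives p = 30 or p = 8.
Check each candidate in the original equation:
  p = 30: √(196) = 14, while -p + 16 = -14 — extraneous.
  p = 8: √(64) = 8, while -p + 16 = 8 — valid.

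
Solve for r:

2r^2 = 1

Rearrange to standard form: 2r^2 - 1 = 0.
Discriminant: (0)^2 - 4*2*(-1) = 8.
Quadratic formula: r = (0 +/- sqrt(8)) / 4.
So r = sqrt(2)/2 ~= 0.7071 or r = -sqrt(2)/2 ~= -0.7071.

r = -0.7071 or r = 0.7071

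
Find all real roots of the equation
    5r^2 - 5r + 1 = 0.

Discriminant: (-5)^2 - 4*5*1 = 5.
Quadratic formula: r = (5 +/- sqrt(5)) / 10.
So r = sqrt(5)/10 + 1/2 ~= 0.7236 or r = 1/2 - sqrt(5)/10 ~= 0.2764.

r = 0.2764 or r = 0.7236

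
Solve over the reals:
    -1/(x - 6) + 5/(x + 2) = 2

x = 0.7639 or x = 5.2361

Multiply both sides by (x - 6)(x + 2):
-(x + 2) + 5(x - 6) = 2(x - 6)(x + 2).
Expand and collect terms: 2x² - 12x + 8 = 0.
By the quadratic formula, x = (12 ± √80) / 4, so x ≈ 5.2361 or x ≈ 0.7639.
Neither value makes a denominator zero (x ≠ 6, x ≠ -2), so both are valid.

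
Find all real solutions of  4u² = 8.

Rearrange to standard form: 4u² - 8 = 0.
Discriminant: (0)² − 4·4·(-8) = 128.
Quadratic formula: u = (0 ± √128) / 8.
So u = √(2) ≈ 1.4142 or u = -√(2) ≈ -1.4142.

u = -1.4142 or u = 1.4142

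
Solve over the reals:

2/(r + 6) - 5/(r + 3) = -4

Multiply both sides by (r + 6)(r + 3):
2(r + 3) - 5(r + 6) = -4(r + 6)(r + 3).
Expand and collect terms: -4r² - 33r - 48 = 0.
By the quadratic formula, r = (33 ± √321) / -8, so r ≈ -6.3646 or r ≈ -1.8854.
Neither value makes a denominator zero (r ≠ -6, r ≠ -3), so both are valid.

r = -6.3646 or r = -1.8854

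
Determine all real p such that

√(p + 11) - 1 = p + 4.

p = -2

Isolate the radical: √(p + 11) = p + 5.
Square both sides: p + 11 = (p + 5)².
Expand and rearrange: p² + 9p + 14 = 0.
Solving gives p = -2 or p = -7.
Check each candidate in the original equation:
  p = -2: √(9) = 3, while p + 5 = 3 — valid.
  p = -7: √(4) = 2, while p + 5 = -2 — extraneous.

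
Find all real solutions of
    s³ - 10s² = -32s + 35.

s = 5

Rearrange: s³ - 10s² + 32s - 35 = 0.
Possible rational roots are divisors of -35. Testing s = 5 gives 0, so (s - 5) is a factor.
Divide: s³ - 10s² + 32s - 35 = (s - 5)(s² - 5s + 7).
The quadratic s² - 5s + 7 has discriminant -3 < 0, so no further real roots.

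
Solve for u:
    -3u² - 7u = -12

Rearrange to standard form: -3u² - 7u + 12 = 0.
Discriminant: (-7)² − 4·(-3)·12 = 193.
Quadratic formula: u = (7 ± √193) / (-6).
So u = -√(193)/6 - 7/6 ≈ -3.4821 or u = -7/6 + √(193)/6 ≈ 1.1487.

u = -3.4821 or u = 1.1487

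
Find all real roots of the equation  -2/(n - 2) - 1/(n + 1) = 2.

n = -1.6861 or n = 1.1861

Multiply both sides by (n - 2)(n + 1):
-2(n + 1) - (n - 2) = 2(n - 2)(n + 1).
Expand and collect terms: 2n^2 + n - 4 = 0.
By the quadratic formula, n = (-1 +/- sqrt(33)) / 4, so n ~= 1.1861 or n ~= -1.6861.
Neither value makes a denominator zero (n != 2, n != -1), so both are valid.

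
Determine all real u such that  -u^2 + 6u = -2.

u = -0.3166 or u = 6.3166

Rearrange to standard form: -u^2 + 6u + 2 = 0.
Discriminant: (6)^2 - 4*(-1)*2 = 44.
Quadratic formula: u = (-6 +/- sqrt(44)) / (-2).
So u = 3 - sqrt(11) ~= -0.3166 or u = 3 + sqrt(11) ~= 6.3166.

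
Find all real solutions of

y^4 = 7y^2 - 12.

Let u = y^2. The equation becomes u^2 - 7u + 12 = 0.
Factor: (u - 4)(u - 3) = 0, so u = 4 or u = 3.
y^2 = 4 gives y = +/-2.
y^2 = 3 gives y = +/-sqrt(3) ~= +/-1.7321.

y = -2 or y = -1.7321 or y = 1.7321 or y = 2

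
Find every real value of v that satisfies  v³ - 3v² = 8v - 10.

v = -2.3166 or v = 1 or v = 4.3166

Rearrange: v³ - 3v² - 8v + 10 = 0.
Possible rational roots are divisors of 10. Testing v = 1 gives 0, so (v - 1) is a factor.
Divide: v³ - 3v² - 8v + 10 = (v - 1)(v² - 2v - 10).
Apply the quadratic formula to v² - 2v - 10 = 0: v = (2 ± √44)/2, i.e. v ≈ 4.3166 or v ≈ -2.3166.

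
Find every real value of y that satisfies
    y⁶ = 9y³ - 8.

Let u = y³. The equation becomes u² - 9u + 8 = 0.
Factor: (u - 8)(u - 1) = 0, so u = 8 or u = 1.
y³ = 8 gives y = 2.
y³ = 1 gives y = 1.

y = 1 or y = 2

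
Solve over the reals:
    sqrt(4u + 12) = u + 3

Square both sides: 4u + 12 = (u + 3)^2.
Expand and rearrange: u^2 + 2u - 3 = 0.
Solving gives u = 1 or u = -3.
Check each candidate in the original equation:
  u = 1: sqrt(16) = 4, while u + 3 = 4 — valid.
  u = -3: sqrt(0) = 0, while u + 3 = 0 — valid.

u = -3 or u = 1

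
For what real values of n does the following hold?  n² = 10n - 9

n = 1 or n = 9

Bring every term to one side: n² - 10n + 9 = 0.
Factor: (n - 9)(n - 1) = 0.
So n = 9 or n = 1.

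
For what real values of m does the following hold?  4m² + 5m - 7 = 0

m = -2.0881 or m = 0.8381

Discriminant: (5)² − 4·4·(-7) = 137.
Quadratic formula: m = (-5 ± √137) / 8.
So m = -5/8 + √(137)/8 ≈ 0.8381 or m = -√(137)/8 - 5/8 ≈ -2.0881.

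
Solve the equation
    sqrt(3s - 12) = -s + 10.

s = 7

Square both sides: 3s - 12 = (-s + 10)^2.
Expand and rearrange: s^2 - 23s + 112 = 0.
Solving gives s = 16 or s = 7.
Check each candidate in the original equation:
  s = 16: sqrt(36) = 6, while -s + 10 = -6 — extraneous.
  s = 7: sqrt(9) = 3, while -s + 10 = 3 — valid.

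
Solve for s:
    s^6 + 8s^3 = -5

s = -1.9413 or s = -0.8808

Let u = s^3. The equation becomes u^2 + 8u + 5 = 0.
By the quadratic formula, u = -4 + sqrt(11) or u = -4 - sqrt(11).
s^3 = -4 + sqrt(11) gives s = -(4 - sqrt(11))^(1/3) ~= -0.8808.
s^3 = -4 - sqrt(11) gives s = -(sqrt(11) + 4)^(1/3) ~= -1.9413.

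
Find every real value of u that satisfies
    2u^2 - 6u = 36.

u = -3 or u = 6

Bring every term to one side: 2u^2 - 6u - 36 = 0.
Factor: 2(u + 3)(u - 6) = 0.
So u = -3 or u = 6.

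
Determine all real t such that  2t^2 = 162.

t = -9 or t = 9

Bring every term to one side: 2t^2 - 162 = 0.
Factor: 2(t + 9)(t - 9) = 0.
So t = -9 or t = 9.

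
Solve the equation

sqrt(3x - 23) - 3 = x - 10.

x = 8 or x = 9

Isolate the radical: sqrt(3x - 23) = x - 7.
Square both sides: 3x - 23 = (x - 7)^2.
Expand and rearrange: x^2 - 17x + 72 = 0.
Solving gives x = 9 or x = 8.
Check each candidate in the original equation:
  x = 9: sqrt(4) = 2, while x - 7 = 2 — valid.
  x = 8: sqrt(1) = 1, while x - 7 = 1 — valid.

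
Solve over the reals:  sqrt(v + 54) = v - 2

v = 10

Square both sides: v + 54 = (v - 2)^2.
Expand and rearrange: v^2 - 5v - 50 = 0.
Solving gives v = 10 or v = -5.
Check each candidate in the original equation:
  v = 10: sqrt(64) = 8, while v - 2 = 8 — valid.
  v = -5: sqrt(49) = 7, while v - 2 = -7 — extraneous.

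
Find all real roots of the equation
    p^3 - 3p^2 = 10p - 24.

Rearrange: p^3 - 3p^2 - 10p + 24 = 0.
Possible rational roots are divisors of 24. Testing p = 2 gives 0, so (p - 2) is a factor.
Divide: p^3 - 3p^2 - 10p + 24 = (p - 2)(p^2 - p - 12).
Factor the quadratic: p = 4 or p = -3.

p = -3 or p = 2 or p = 4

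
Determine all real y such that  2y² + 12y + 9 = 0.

y = -5.1213 or y = -0.8787

Discriminant: (12)² − 4·2·9 = 72.
Quadratic formula: y = (-12 ± √72) / 4.
So y = -3 + 3·√(2)/2 ≈ -0.8787 or y = -3 - 3·√(2)/2 ≈ -5.1213.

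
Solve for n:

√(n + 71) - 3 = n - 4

n = 10

Isolate the radical: √(n + 71) = n - 1.
Square both sides: n + 71 = (n - 1)².
Expand and rearrange: n² - 3n - 70 = 0.
Solving gives n = 10 or n = -7.
Check each candidate in the original equation:
  n = 10: √(81) = 9, while n - 1 = 9 — valid.
  n = -7: √(64) = 8, while n - 1 = -8 — extraneous.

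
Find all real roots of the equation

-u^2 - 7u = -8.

u = -8 or u = 1

Bring every term to one side: -u^2 - 7u + 8 = 0.
Factor: -1(u - 1)(u + 8) = 0.
So u = 1 or u = -8.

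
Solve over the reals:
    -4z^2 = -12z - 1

Rearrange to standard form: -4z^2 + 12z + 1 = 0.
Discriminant: (12)^2 - 4*(-4)*1 = 160.
Quadratic formula: z = (-12 +/- sqrt(160)) / (-8).
So z = 3/2 - sqrt(10)/2 ~= -0.0811 or z = 3/2 + sqrt(10)/2 ~= 3.0811.

z = -0.0811 or z = 3.0811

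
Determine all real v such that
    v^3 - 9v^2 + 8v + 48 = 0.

v = -1.772 or v = 4 or v = 6.772

Possible rational roots are divisors of 48. Testing v = 4 gives 0, so (v - 4) is a factor.
Divide: v^3 - 9v^2 + 8v + 48 = (v - 4)(v^2 - 5v - 12).
Apply the quadratic formula to v^2 - 5v - 12 = 0: v = (5 +/- sqrt(73))/2, i.e. v ~= 6.772 or v ~= -1.772.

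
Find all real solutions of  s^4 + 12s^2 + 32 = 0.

No real solutions.

Let u = s^2. The equation becomes u^2 + 12u + 32 = 0.
Factor: (u + 8)(u + 4) = 0, so u = -8 or u = -4.
s^2 = -8 < 0 has no real solution.
s^2 = -4 < 0 has no real solution.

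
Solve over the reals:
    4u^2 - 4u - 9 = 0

Discriminant: (-4)^2 - 4*4*(-9) = 160.
Quadratic formula: u = (4 +/- sqrt(160)) / 8.
So u = 1/2 + sqrt(10)/2 ~= 2.0811 or u = 1/2 - sqrt(10)/2 ~= -1.0811.

u = -1.0811 or u = 2.0811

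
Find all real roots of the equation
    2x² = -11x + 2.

Rearrange to standard form: 2x² + 11x - 2 = 0.
Discriminant: (11)² − 4·2·(-2) = 137.
Quadratic formula: x = (-11 ± √137) / 4.
So x = -11/4 + √(137)/4 ≈ 0.1762 or x = -√(137)/4 - 11/4 ≈ -5.6762.

x = -5.6762 or x = 0.1762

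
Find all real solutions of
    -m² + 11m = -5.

m = -0.4372 or m = 11.4372

Rearrange to standard form: -m² + 11m + 5 = 0.
Discriminant: (11)² − 4·(-1)·5 = 141.
Quadratic formula: m = (-11 ± √141) / (-2).
So m = 11/2 - √(141)/2 ≈ -0.4372 or m = 11/2 + √(141)/2 ≈ 11.4372.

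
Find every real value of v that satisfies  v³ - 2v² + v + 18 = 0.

Possible rational roots are divisors of 18. Testing v = -2 gives 0, so (v + 2) is a factor.
Divide: v³ - 2v² + v + 18 = (v + 2)(v² - 4v + 9).
The quadratic v² - 4v + 9 has discriminant -20 < 0, so no further real roots.

v = -2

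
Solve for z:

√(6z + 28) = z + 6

Square both sides: 6z + 28 = (z + 6)².
Expand and rearrange: z² + 6z + 8 = 0.
Solving gives z = -2 or z = -4.
Check each candidate in the original equation:
  z = -2: √(16) = 4, while z + 6 = 4 — valid.
  z = -4: √(4) = 2, while z + 6 = 2 — valid.

z = -4 or z = -2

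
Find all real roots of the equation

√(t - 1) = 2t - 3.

Square both sides: t - 1 = (2t - 3)².
Expand and rearrange: 4t² - 13t + 10 = 0.
Solving gives t = 2 or t = 1.25.
Check each candidate in the original equation:
  t = 2: √(1) = 1, while 2t - 3 = 1 — valid.
  t = 1.25: √(0.25) = 0.5, while 2t - 3 = -0.5 — extraneous.

t = 2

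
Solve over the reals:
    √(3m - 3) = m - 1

m = 1 or m = 4

Square both sides: 3m - 3 = (m - 1)².
Expand and rearrange: m² - 5m + 4 = 0.
Solving gives m = 4 or m = 1.
Check each candidate in the original equation:
  m = 4: √(9) = 3, while m - 1 = 3 — valid.
  m = 1: √(0) = 0, while m - 1 = 0 — valid.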